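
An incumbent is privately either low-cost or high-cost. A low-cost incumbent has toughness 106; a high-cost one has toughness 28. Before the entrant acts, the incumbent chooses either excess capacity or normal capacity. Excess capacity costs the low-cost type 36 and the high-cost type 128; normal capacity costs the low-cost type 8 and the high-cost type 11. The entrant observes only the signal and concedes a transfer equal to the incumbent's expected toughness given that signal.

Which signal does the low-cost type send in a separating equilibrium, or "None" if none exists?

Try low-cost → excess capacity, high-cost → normal capacity:
  Under separation the entrant infers type exactly: excess capacity → low-cost (pays 106), normal capacity → high-cost (pays 28).
  Low-cost: excess capacity gives 106 − 36 = 70; normal capacity gives 28 − 8 = 20. No deviation. ✓
  High-cost: normal capacity gives 28 − 11 = 17; excess capacity gives 106 − 128 = -22. No deviation. ✓
Both hold — the low-cost type sends excess capacity.

excess capacity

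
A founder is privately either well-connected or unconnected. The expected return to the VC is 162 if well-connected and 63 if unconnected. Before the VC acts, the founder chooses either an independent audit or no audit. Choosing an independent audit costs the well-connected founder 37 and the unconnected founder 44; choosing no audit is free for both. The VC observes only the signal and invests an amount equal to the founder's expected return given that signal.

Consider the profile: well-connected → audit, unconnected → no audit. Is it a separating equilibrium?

No

Under separation the VC infers type exactly: audit → well-connected (pays 162), no audit → unconnected (pays 63).
Well-connected: audit gives 162 − 37 = 125; no audit gives 63 − 0 = 63. No deviation. ✓
Unconnected: no audit gives 63 − 0 = 63; audit gives 162 − 44 = 118. Would deviate. ✗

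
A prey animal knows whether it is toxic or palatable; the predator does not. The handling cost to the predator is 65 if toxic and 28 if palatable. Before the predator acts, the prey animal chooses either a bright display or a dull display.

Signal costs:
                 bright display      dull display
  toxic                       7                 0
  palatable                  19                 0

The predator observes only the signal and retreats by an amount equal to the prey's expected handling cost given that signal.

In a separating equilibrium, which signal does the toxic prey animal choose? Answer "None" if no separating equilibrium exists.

Try toxic → bright display, palatable → dull display:
  If types separate, bright display earns payment 65 and dull display earns 28.
  Toxic: bright display gives 65 − 7 = 58; dull display gives 28 − 0 = 28. No deviation. ✓
  Palatable: dull display gives 28 − 0 = 28; bright display gives 65 − 19 = 46. Would deviate. ✗
Try toxic → dull display, palatable → bright display:
  If types separate, dull display earns payment 65 and bright display earns 28.
  Toxic: dull display gives 65 − 0 = 65; bright display gives 28 − 7 = 21. No deviation. ✓
  Palatable: bright display gives 28 − 19 = 9; dull display gives 65 − 0 = 65. Would deviate. ✗
Neither assignment is incentive-compatible.

None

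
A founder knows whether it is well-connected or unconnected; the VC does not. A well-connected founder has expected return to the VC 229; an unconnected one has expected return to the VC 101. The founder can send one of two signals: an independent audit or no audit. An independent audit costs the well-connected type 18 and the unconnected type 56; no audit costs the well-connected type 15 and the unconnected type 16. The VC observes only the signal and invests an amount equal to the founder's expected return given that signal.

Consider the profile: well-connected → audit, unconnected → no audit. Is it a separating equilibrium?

No

If types separate, audit earns payment 229 and no audit earns 101.
Well-connected: audit gives 229 − 18 = 211; no audit gives 101 − 15 = 86. No deviation. ✓
Unconnected: no audit gives 101 − 16 = 85; audit gives 229 − 56 = 173. Would deviate. ✗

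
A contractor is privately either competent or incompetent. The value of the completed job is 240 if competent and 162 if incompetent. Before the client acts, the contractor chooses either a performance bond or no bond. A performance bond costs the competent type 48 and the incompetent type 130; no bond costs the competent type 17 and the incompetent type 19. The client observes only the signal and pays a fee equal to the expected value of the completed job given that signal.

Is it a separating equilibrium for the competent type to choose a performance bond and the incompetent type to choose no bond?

Yes

Under separation the client infers type exactly: bond → competent (pays 240), no bond → incompetent (pays 162).
Competent: bond gives 240 − 48 = 192; no bond gives 162 − 17 = 145. No deviation. ✓
Incompetent: no bond gives 162 − 19 = 143; bond gives 240 − 130 = 110. No deviation. ✓
Neither type gains from mimicking the other.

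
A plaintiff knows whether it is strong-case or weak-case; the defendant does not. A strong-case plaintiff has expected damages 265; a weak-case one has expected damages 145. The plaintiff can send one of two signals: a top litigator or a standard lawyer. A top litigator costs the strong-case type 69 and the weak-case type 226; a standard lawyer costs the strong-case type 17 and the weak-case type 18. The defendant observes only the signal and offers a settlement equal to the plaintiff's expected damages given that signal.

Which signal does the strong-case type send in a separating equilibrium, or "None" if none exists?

Try strong-case → top litigator, weak-case → standard lawyer:
  If types separate, top litigator earns payment 265 and standard lawyer earns 145.
  Strong-case: top litigator gives 265 − 69 = 196; standard lawyer gives 145 − 17 = 128. No deviation. ✓
  Weak-case: standard lawyer gives 145 − 18 = 127; top litigator gives 265 − 226 = 39. No deviation. ✓
Both hold — the strong-case type sends top litigator.

top litigator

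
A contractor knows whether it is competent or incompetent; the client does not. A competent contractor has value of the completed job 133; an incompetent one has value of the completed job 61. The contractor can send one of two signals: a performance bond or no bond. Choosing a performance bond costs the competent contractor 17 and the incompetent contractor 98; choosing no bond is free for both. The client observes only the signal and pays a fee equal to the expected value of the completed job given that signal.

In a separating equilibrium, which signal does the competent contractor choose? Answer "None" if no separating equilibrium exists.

Try competent → bond, incompetent → no bond:
  If types separate, bond earns payment 133 and no bond earns 61.
  Competent: bond gives 133 − 17 = 116; no bond gives 61 − 0 = 61. No deviation. ✓
  Incompetent: no bond gives 61 − 0 = 61; bond gives 133 − 98 = 35. No deviation. ✓
Both hold — the competent type sends bond.

bond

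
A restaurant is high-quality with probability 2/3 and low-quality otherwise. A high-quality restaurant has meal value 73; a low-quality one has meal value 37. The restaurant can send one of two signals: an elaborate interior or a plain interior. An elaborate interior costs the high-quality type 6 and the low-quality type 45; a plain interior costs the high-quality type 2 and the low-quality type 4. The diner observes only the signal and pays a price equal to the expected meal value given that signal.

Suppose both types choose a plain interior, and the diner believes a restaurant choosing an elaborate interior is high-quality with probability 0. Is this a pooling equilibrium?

At the pooled signal (plain interior) the diner holds the prior 2/3 and pays 2/3·73 + 1/3·37 = 61. Off-path (elaborate interior) belief 0 gives 0·73 + 1·37 = 37.
High-quality: plain interior gives 61 − 2 = 59; elaborate interior gives 37 − 6 = 31. Stays. ✓
Low-quality: plain interior gives 61 − 4 = 57; elaborate interior gives 37 − 45 = -8. Stays. ✓

Yes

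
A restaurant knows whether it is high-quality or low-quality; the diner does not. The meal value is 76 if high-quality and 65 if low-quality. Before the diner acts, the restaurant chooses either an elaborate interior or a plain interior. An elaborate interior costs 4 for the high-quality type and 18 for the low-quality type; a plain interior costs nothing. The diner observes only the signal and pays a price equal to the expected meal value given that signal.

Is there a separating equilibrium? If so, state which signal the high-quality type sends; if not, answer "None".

Try high-quality → elaborate interior, low-quality → plain interior:
  If types separate, elaborate interior earns payment 76 and plain interior earns 65.
  High-quality: elaborate interior gives 76 − 4 = 72; plain interior gives 65 − 0 = 65. No deviation. ✓
  Low-quality: plain interior gives 65 − 0 = 65; elaborate interior gives 76 − 18 = 58. No deviation. ✓
Both hold — the high-quality type sends elaborate interior.

elaborate interior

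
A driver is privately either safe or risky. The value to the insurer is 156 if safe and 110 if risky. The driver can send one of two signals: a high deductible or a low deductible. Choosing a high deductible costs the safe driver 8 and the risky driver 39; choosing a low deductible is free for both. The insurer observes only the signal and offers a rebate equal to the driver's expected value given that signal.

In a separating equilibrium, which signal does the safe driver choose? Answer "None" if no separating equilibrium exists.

None

Try safe → high deductible, risky → low deductible:
  Under separation the insurer infers type exactly: high deductible → safe (pays 156), low deductible → risky (pays 110).
  Safe: high deductible gives 156 − 8 = 148; low deductible gives 110 − 0 = 110. No deviation. ✓
  Risky: low deductible gives 110 − 0 = 110; high deductible gives 156 − 39 = 117. Would deviate. ✗
Try safe → low deductible, risky → high deductible:
  Under separation the insurer infers type exactly: low deductible → safe (pays 156), high deductible → risky (pays 110).
  Safe: low deductible gives 156 − 0 = 156; high deductible gives 110 − 8 = 102. No deviation. ✓
  Risky: high deductible gives 110 − 39 = 71; low deductible gives 156 − 0 = 156. Would deviate. ✗
Neither assignment is incentive-compatible.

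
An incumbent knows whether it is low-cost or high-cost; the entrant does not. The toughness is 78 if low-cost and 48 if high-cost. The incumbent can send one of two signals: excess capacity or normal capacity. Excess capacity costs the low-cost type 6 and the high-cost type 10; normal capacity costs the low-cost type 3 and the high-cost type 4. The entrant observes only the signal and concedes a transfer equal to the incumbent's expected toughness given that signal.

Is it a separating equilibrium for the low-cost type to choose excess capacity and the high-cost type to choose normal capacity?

No

If types separate, excess capacity earns payment 78 and normal capacity earns 48.
Low-cost: excess capacity gives 78 − 6 = 72; normal capacity gives 48 − 3 = 45. No deviation. ✓
High-cost: normal capacity gives 48 − 4 = 44; excess capacity gives 78 − 10 = 68. Would deviate. ✗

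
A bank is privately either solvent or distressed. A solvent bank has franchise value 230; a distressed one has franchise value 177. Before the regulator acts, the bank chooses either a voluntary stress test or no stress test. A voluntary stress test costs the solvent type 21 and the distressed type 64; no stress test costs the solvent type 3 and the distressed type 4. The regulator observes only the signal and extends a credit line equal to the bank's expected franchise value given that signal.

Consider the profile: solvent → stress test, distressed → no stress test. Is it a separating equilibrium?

If types separate, stress test earns payment 230 and no stress test earns 177.
Solvent: stress test gives 230 − 21 = 209; no stress test gives 177 − 3 = 174. No deviation. ✓
Distressed: no stress test gives 177 − 4 = 173; stress test gives 230 − 64 = 166. No deviation. ✓
Both incentive constraints hold.

Yes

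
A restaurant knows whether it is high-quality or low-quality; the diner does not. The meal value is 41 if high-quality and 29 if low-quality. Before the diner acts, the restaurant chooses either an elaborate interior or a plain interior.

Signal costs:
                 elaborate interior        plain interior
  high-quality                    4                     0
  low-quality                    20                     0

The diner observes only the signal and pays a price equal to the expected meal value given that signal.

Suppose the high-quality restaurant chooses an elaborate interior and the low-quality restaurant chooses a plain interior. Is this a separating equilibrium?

Under separation the diner infers type exactly: elaborate interior → high-quality (pays 41), plain interior → low-quality (pays 29).
High-quality: elaborate interior gives 41 − 4 = 37; plain interior gives 29 − 0 = 29. No deviation. ✓
Low-quality: plain interior gives 29 − 0 = 29; elaborate interior gives 41 − 20 = 21. No deviation. ✓
Neither type gains from mimicking the other.

Yes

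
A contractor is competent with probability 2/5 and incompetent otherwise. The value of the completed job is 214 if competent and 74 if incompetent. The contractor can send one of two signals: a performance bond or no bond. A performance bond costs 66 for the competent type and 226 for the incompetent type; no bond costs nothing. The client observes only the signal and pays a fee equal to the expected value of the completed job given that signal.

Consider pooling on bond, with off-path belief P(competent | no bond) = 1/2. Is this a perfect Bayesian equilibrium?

On the equilibrium path (bond) the client holds the prior 2/5 and pays 2/5·214 + 3/5·74 = 130. Off-path (no bond) belief 1/2 gives 1/2·214 + 1/2·74 = 144.
Competent: bond gives 130 − 66 = 64; no bond gives 144 − 0 = 144. Deviates. ✗
Incompetent: bond gives 130 − 226 = -96; no bond gives 144 − 0 = 144. Deviates. ✗

No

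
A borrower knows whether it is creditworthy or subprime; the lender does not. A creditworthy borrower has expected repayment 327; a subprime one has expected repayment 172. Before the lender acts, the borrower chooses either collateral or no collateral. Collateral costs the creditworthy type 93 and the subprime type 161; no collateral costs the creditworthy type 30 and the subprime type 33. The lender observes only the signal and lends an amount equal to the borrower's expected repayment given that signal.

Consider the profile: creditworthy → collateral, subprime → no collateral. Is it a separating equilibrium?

No

Under separation the lender infers type exactly: collateral → creditworthy (pays 327), no collateral → subprime (pays 172).
Creditworthy: collateral gives 327 − 93 = 234; no collateral gives 172 − 30 = 142. No deviation. ✓
Subprime: no collateral gives 172 − 33 = 139; collateral gives 327 − 161 = 166. Would deviate. ✗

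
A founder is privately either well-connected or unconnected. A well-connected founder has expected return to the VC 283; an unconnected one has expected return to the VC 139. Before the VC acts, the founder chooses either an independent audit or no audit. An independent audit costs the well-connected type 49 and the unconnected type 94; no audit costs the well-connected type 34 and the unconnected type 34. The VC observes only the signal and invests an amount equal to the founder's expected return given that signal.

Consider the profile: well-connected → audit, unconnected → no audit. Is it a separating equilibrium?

If types separate, audit earns payment 283 and no audit earns 139.
Well-connected: audit gives 283 − 49 = 234; no audit gives 139 − 34 = 105. No deviation. ✓
Unconnected: no audit gives 139 − 34 = 105; audit gives 283 − 94 = 189. Would deviate. ✗

No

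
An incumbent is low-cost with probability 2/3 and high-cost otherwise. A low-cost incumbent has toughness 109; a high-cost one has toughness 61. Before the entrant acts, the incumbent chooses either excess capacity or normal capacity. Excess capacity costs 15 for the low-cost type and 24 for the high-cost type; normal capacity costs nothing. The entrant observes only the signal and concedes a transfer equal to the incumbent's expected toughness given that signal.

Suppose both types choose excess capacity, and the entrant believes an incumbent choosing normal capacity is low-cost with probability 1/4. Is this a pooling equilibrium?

On the equilibrium path (excess capacity) the entrant holds the prior 2/3 and pays 2/3·109 + 1/3·61 = 93. Off-path (normal capacity) belief 1/4 gives 1/4·109 + 3/4·61 = 73.
Low-cost: excess capacity gives 93 − 15 = 78; normal capacity gives 73 − 0 = 73. Stays. ✓
High-cost: excess capacity gives 93 − 24 = 69; normal capacity gives 73 − 0 = 73. Deviates. ✗

No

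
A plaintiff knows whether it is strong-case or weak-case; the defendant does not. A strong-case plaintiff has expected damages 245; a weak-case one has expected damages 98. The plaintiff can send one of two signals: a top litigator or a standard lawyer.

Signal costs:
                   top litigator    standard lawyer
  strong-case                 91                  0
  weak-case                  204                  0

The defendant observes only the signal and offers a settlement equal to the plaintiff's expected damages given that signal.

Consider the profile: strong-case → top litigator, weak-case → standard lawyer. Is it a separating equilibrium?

If types separate, top litigator earns payment 245 and standard lawyer earns 98.
Strong-case: top litigator gives 245 − 91 = 154; standard lawyer gives 98 − 0 = 98. No deviation. ✓
Weak-case: standard lawyer gives 98 − 0 = 98; top litigator gives 245 − 204 = 41. No deviation. ✓
Neither type gains from mimicking the other.

Yes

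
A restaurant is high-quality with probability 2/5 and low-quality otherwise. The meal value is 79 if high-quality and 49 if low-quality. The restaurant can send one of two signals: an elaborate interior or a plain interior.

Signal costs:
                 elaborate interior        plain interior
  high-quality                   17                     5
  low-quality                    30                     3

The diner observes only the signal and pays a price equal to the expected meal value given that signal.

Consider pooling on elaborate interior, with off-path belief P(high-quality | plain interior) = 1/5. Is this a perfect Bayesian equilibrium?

At the pooled signal (elaborate interior) the diner holds the prior 2/5 and pays 2/5·79 + 3/5·49 = 61. Off-path (plain interior) belief 1/5 gives 1/5·79 + 4/5·49 = 55.
High-quality: elaborate interior gives 61 − 17 = 44; plain interior gives 55 − 5 = 50. Deviates. ✗
Low-quality: elaborate interior gives 61 − 30 = 31; plain interior gives 55 − 3 = 52. Deviates. ✗

No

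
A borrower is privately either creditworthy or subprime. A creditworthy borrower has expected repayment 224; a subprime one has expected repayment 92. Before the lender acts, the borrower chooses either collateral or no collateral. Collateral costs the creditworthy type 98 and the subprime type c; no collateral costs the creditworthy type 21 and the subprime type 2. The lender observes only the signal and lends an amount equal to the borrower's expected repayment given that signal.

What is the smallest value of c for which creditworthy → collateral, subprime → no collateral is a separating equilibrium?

Under separation: collateral → creditworthy (pays 224); no collateral → subprime (pays 92).
Creditworthy: 224 − 98 = 126 ≥ 92 − 21 = 71. Holds regardless of c. ✓
Subprime: 92 − 2 ≥ 224 − c, so c ≥ 224 − 90 = 134.

134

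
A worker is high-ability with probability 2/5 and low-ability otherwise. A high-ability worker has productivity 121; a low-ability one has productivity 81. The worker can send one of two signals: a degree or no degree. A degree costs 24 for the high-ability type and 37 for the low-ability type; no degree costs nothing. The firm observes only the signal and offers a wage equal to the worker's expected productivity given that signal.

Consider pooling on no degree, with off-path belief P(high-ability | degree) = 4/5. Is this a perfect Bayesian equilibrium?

At the pooled signal (no degree) the firm holds the prior 2/5 and pays 2/5·121 + 3/5·81 = 97. Off-path (degree) belief 4/5 gives 4/5·121 + 1/5·81 = 113.
High-ability: no degree gives 97 − 0 = 97; degree gives 113 − 24 = 89. Stays. ✓
Low-ability: no degree gives 97 − 0 = 97; degree gives 113 − 37 = 76. Stays. ✓

Yes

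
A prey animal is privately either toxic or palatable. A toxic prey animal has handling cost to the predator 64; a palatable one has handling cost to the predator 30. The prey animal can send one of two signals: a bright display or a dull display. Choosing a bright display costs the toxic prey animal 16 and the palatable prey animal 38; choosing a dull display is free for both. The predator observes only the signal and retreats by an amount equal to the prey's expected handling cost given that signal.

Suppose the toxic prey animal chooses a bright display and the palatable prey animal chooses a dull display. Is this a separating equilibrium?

If types separate, bright display earns payment 64 and dull display earns 30.
Toxic: bright display gives 64 − 16 = 48; dull display gives 30 − 0 = 30. No deviation. ✓
Palatable: dull display gives 30 − 0 = 30; bright display gives 64 − 38 = 26. No deviation. ✓
Neither type gains from mimicking the other.

Yes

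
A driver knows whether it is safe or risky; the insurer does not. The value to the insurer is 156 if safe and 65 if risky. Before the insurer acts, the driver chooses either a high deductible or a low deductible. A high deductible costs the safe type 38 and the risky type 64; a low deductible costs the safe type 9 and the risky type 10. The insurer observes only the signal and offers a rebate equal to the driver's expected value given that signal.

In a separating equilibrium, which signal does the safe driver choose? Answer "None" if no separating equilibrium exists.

Try safe → high deductible, risky → low deductible:
  If types separate, high deductible earns payment 156 and low deductible earns 65.
  Safe: high deductible gives 156 − 38 = 118; low deductible gives 65 − 9 = 56. No deviation. ✓
  Risky: low deductible gives 65 − 10 = 55; high deductible gives 156 − 64 = 92. Would deviate. ✗
Try safe → low deductible, risky → high deductible:
  If types separate, low deductible earns payment 156 and high deductible earns 65.
  Safe: low deductible gives 156 − 9 = 147; high deductible gives 65 − 38 = 27. No deviation. ✓
  Risky: high deductible gives 65 − 64 = 1; low deductible gives 156 − 10 = 146. Would deviate. ✗
Neither assignment is incentive-compatible.

None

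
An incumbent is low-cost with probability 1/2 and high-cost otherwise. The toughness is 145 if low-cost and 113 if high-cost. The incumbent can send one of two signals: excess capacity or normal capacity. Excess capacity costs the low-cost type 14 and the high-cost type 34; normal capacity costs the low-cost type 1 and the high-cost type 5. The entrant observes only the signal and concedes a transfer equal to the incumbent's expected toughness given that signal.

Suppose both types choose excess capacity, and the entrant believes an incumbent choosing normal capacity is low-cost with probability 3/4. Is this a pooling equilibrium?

On the equilibrium path (excess capacity) the entrant holds the prior 1/2 and pays 1/2·145 + 1/2·113 = 129. Off-path (normal capacity) belief 3/4 gives 3/4·145 + 1/4·113 = 137.
Low-cost: excess capacity gives 129 − 14 = 115; normal capacity gives 137 − 1 = 136. Deviates. ✗
High-cost: excess capacity gives 129 − 34 = 95; normal capacity gives 137 − 5 = 132. Deviates. ✗

No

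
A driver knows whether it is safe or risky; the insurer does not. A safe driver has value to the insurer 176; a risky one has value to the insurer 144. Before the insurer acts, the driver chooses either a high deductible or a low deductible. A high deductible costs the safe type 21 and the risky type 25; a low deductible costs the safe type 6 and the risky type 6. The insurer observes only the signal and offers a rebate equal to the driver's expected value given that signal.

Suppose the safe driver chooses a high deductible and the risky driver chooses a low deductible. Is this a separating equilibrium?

No

If types separate, high deductible earns payment 176 and low deductible earns 144.
Safe: high deductible gives 176 − 21 = 155; low deductible gives 144 − 6 = 138. No deviation. ✓
Risky: low deductible gives 144 − 6 = 138; high deductible gives 176 − 25 = 151. Would deviate. ✗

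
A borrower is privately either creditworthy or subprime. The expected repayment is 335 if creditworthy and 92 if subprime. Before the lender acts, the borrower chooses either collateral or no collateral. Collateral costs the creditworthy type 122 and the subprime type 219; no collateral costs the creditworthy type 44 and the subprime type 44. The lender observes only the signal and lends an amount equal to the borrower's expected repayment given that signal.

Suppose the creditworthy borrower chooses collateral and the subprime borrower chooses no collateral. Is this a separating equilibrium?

Under separation the lender infers type exactly: collateral → creditworthy (pays 335), no collateral → subprime (pays 92).
Creditworthy: collateral gives 335 − 122 = 213; no collateral gives 92 − 44 = 48. No deviation. ✓
Subprime: no collateral gives 92 − 44 = 48; collateral gives 335 − 219 = 116. Would deviate. ✗

No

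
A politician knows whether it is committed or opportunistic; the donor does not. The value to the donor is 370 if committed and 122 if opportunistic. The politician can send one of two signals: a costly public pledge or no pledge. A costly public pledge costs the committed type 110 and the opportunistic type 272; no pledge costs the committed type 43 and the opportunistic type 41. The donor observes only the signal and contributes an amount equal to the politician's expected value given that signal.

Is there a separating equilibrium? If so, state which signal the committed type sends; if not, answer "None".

None

Try committed → pledge, opportunistic → no pledge:
  If types separate, pledge earns payment 370 and no pledge earns 122.
  Committed: pledge gives 370 − 110 = 260; no pledge gives 122 − 43 = 79. No deviation. ✓
  Opportunistic: no pledge gives 122 − 41 = 81; pledge gives 370 − 272 = 98. Would deviate. ✗
Try committed → no pledge, opportunistic → pledge:
  If types separate, no pledge earns payment 370 and pledge earns 122.
  Committed: no pledge gives 370 − 43 = 327; pledge gives 122 − 110 = 12. No deviation. ✓
  Opportunistic: pledge gives 122 − 272 = -150; no pledge gives 370 − 41 = 329. Would deviate. ✗
Neither assignment is incentive-compatible.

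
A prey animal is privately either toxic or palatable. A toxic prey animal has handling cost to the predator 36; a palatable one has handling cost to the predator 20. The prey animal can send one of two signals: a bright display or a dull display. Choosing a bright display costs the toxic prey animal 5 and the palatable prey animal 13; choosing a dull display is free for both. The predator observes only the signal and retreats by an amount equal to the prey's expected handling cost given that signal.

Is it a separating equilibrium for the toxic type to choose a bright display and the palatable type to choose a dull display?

No

If types separate, bright display earns payment 36 and dull display earns 20.
Toxic: bright display gives 36 − 5 = 31; dull display gives 20 − 0 = 20. No deviation. ✓
Palatable: dull display gives 20 − 0 = 20; bright display gives 36 − 13 = 23. Would deviate. ✗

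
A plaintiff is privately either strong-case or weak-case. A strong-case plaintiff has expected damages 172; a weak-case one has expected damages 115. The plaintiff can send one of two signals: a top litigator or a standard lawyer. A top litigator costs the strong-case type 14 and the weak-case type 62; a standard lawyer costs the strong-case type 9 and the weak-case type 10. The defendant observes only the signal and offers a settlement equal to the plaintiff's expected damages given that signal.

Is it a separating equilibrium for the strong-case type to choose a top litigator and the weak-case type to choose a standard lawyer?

No

If types separate, top litigator earns payment 172 and standard lawyer earns 115.
Strong-case: top litigator gives 172 − 14 = 158; standard lawyer gives 115 − 9 = 106. No deviation. ✓
Weak-case: standard lawyer gives 115 − 10 = 105; top litigator gives 172 − 62 = 110. Would deviate. ✗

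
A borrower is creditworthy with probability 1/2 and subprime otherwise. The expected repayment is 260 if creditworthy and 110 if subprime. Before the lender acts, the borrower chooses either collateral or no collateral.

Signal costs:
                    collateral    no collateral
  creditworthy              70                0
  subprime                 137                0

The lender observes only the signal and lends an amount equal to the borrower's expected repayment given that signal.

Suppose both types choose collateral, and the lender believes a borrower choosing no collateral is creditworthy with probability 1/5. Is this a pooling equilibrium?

No

At the pooled signal (collateral) the lender holds the prior 1/2 and pays 1/2·260 + 1/2·110 = 185. Off-path (no collateral) belief 1/5 gives 1/5·260 + 4/5·110 = 140.
Creditworthy: collateral gives 185 − 70 = 115; no collateral gives 140 − 0 = 140. Deviates. ✗
Subprime: collateral gives 185 − 137 = 48; no collateral gives 140 − 0 = 140. Deviates. ✗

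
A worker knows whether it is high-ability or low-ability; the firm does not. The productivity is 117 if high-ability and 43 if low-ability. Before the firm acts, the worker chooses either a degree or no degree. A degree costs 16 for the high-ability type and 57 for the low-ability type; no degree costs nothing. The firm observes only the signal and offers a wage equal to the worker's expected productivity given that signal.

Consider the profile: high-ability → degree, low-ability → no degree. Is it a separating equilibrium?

If types separate, degree earns payment 117 and no degree earns 43.
High-ability: degree gives 117 − 16 = 101; no degree gives 43 − 0 = 43. No deviation. ✓
Low-ability: no degree gives 43 − 0 = 43; degree gives 117 − 57 = 60. Would deviate. ✗

No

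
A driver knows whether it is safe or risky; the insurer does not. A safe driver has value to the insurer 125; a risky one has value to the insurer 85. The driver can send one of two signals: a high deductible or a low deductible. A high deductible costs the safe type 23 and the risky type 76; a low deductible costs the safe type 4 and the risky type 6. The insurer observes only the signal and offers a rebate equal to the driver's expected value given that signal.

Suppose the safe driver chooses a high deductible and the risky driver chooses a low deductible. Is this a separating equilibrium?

Under separation the insurer infers type exactly: high deductible → safe (pays 125), low deductible → risky (pays 85).
Safe: high deductible gives 125 − 23 = 102; low deductible gives 85 − 4 = 81. No deviation. ✓
Risky: low deductible gives 85 − 6 = 79; high deductible gives 125 − 76 = 49. No deviation. ✓
Both incentive constraints hold.

Yes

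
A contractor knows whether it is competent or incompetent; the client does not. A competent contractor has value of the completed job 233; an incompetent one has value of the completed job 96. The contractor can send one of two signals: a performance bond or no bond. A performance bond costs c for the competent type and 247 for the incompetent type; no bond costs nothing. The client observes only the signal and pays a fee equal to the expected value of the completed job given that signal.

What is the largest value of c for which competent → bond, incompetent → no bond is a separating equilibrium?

Under separation: bond → competent (pays 233); no bond → incompetent (pays 96).
Incompetent: 96 − 0 = 96 ≥ 233 − 247 = -14. Holds regardless of c. ✓
Competent: 233 − c ≥ 96 − 0, so c ≤ 233 − 96 = 137.

137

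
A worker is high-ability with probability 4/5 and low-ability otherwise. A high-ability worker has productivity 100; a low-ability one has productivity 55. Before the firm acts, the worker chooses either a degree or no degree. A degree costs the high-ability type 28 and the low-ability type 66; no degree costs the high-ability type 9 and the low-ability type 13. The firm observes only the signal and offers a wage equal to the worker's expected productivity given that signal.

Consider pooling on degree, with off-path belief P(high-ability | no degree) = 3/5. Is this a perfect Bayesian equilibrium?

No

On the equilibrium path (degree) the firm holds the prior 4/5 and pays 4/5·100 + 1/5·55 = 91. Off-path (no degree) belief 3/5 gives 3/5·100 + 2/5·55 = 82.
High-ability: degree gives 91 − 28 = 63; no degree gives 82 − 9 = 73. Deviates. ✗
Low-ability: degree gives 91 − 66 = 25; no degree gives 82 − 13 = 69. Deviates. ✗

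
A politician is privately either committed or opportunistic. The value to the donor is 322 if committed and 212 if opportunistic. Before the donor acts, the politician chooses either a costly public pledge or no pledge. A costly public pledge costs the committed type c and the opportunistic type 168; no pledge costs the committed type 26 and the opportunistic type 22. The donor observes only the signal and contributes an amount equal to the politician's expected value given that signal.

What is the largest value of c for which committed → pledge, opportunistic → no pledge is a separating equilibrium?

136

Under separation: pledge → committed (pays 322); no pledge → opportunistic (pays 212).
Opportunistic: 212 − 22 = 190 ≥ 322 − 168 = 154. Holds regardless of c. ✓
Committed: 322 − c ≥ 212 − 26, so c ≤ 322 − 186 = 136.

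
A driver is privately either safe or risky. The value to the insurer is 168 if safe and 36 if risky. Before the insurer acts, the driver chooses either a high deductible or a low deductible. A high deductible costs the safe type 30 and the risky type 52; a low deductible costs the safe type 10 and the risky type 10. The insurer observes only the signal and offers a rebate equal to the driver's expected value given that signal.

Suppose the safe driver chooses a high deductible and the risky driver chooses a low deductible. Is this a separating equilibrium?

Under separation the insurer infers type exactly: high deductible → safe (pays 168), low deductible → risky (pays 36).
Safe: high deductible gives 168 − 30 = 138; low deductible gives 36 − 10 = 26. No deviation. ✓
Risky: low deductible gives 36 − 10 = 26; high deductible gives 168 − 52 = 116. Would deviate. ✗

No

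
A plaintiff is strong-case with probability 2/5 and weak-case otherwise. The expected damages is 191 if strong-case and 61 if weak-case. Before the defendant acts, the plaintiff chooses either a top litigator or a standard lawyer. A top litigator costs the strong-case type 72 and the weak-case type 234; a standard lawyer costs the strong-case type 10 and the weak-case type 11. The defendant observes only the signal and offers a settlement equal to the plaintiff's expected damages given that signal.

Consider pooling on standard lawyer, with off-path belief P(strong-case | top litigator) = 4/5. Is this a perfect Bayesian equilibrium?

On the equilibrium path (standard lawyer) the defendant holds the prior 2/5 and pays 2/5·191 + 3/5·61 = 113. Off-path (top litigator) belief 4/5 gives 4/5·191 + 1/5·61 = 165.
Strong-case: standard lawyer gives 113 − 10 = 103; top litigator gives 165 − 72 = 93. Stays. ✓
Weak-case: standard lawyer gives 113 − 11 = 102; top litigator gives 165 − 234 = -69. Stays. ✓
Beliefs are Bayes-consistent on-path and both types best-respond.

Yes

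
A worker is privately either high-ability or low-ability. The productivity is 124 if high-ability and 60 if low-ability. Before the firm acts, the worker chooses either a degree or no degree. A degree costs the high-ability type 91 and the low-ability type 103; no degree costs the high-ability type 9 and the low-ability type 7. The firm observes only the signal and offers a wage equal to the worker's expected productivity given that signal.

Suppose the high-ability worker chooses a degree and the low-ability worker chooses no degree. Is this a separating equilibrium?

No

Under separation the firm infers type exactly: degree → high-ability (pays 124), no degree → low-ability (pays 60).
High-ability: degree gives 124 − 91 = 33; no degree gives 60 − 9 = 51. Would deviate. ✗
Low-ability: no degree gives 60 − 7 = 53; degree gives 124 − 103 = 21. No deviation. ✓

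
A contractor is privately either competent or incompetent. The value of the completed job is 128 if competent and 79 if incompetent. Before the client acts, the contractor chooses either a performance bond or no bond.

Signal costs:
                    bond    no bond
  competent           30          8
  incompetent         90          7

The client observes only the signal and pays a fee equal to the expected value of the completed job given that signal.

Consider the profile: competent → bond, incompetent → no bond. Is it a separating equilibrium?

If types separate, bond earns payment 128 and no bond earns 79.
Competent: bond gives 128 − 30 = 98; no bond gives 79 − 8 = 71. No deviation. ✓
Incompetent: no bond gives 79 − 7 = 72; bond gives 128 − 90 = 38. No deviation. ✓
Both incentive constraints hold.

Yes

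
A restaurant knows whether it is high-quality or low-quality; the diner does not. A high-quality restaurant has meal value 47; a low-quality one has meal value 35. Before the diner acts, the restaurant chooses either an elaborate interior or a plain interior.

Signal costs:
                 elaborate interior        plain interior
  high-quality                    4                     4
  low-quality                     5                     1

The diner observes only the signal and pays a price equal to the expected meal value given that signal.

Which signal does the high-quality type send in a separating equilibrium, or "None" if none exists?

Try high-quality → elaborate interior, low-quality → plain interior:
  If types separate, elaborate interior earns payment 47 and plain interior earns 35.
  High-quality: elaborate interior gives 47 − 4 = 43; plain interior gives 35 − 4 = 31. No deviation. ✓
  Low-quality: plain interior gives 35 − 1 = 34; elaborate interior gives 47 − 5 = 42. Would deviate. ✗
Try high-quality → plain interior, low-quality → elaborate interior:
  If types separate, plain interior earns payment 47 and elaborate interior earns 35.
  High-quality: plain interior gives 47 − 4 = 43; elaborate interior gives 35 − 4 = 31. No deviation. ✓
  Low-quality: elaborate interior gives 35 − 5 = 30; plain interior gives 47 − 1 = 46. Would deviate. ✗
Neither assignment is incentive-compatible.

None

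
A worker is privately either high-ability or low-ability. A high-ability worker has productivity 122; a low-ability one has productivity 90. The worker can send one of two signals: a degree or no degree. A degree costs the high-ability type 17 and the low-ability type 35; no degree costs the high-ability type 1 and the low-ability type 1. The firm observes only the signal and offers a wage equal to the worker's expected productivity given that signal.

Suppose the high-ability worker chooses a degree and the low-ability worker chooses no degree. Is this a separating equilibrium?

Yes

If types separate, degree earns payment 122 and no degree earns 90.
High-ability: degree gives 122 − 17 = 105; no degree gives 90 − 1 = 89. No deviation. ✓
Low-ability: no degree gives 90 − 1 = 89; degree gives 122 − 35 = 87. No deviation. ✓
Neither type gains from mimicking the other.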